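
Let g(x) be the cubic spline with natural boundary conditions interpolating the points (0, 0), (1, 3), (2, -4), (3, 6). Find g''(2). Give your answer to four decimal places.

31.2000

With σ_i denoting the second derivative at x_i, h_i = 1, 1, 1, and Δ_i = (y_(i+1) − y_i)/h_i = 3, -7, 10:
  1·σ_0 + 4·σ_1 + 1·σ_2 = 6(Δ_1 - Δ_0) = -60
  1·σ_1 + 4·σ_2 + 1·σ_3 = 6(Δ_2 - Δ_1) = 102
Natural end conditions: σ_0 = σ_3 = 0.
Hence σ_0 = 0, σ_1 = -114/5, σ_2 = 156/5, σ_3 = 0.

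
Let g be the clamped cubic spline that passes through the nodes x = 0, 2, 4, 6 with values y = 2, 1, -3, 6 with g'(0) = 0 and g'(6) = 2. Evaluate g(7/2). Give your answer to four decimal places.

Put σ_i = g'' at the i-th knot. Here h = (2, 2, 2) and Δ = (-1/2, -2, 9/2), so the interior equations h_(i-1)·σ_(i-1) + 2(h_(i-1)+h_i)·σ_i + h_i·σ_(i+1) = 6(Δ_i − Δ_(i-1)) read
  2·σ_0 + 8·σ_1 + 2·σ_2 = 6(Δ_1 - Δ_0) = -9
  2·σ_1 + 8·σ_2 + 2·σ_3 = 6(Δ_2 - Δ_1) = 39
Clamped end conditions give two more equations: 2h_0·σ_0 + h_0·σ_1 = 6(Δ_0 - g'(0)) = -3 and h_2·σ_2 + 2h_2·σ_3 = 6(g'(6) - Δ_2) = -15.
Hence σ_0 = 13/15, σ_1 = -97/30, σ_2 = 227/30, σ_3 = -113/15.
On [2, 4], g(x) = 1 - 71/30·(x - 2) - 97/60·(x - 2)² + 9/10·(x - 2)³.
With (x - 2) = 3/2: g(7/2) = -63/20.

-3.1500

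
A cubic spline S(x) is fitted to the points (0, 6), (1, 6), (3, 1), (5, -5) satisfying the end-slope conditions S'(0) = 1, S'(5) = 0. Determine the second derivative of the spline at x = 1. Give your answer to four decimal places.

-1.7391

With m_i denoting the second derivative at x_i, h_i = 1, 2, 2, and Δ_i = (y_(i+1) − y_i)/h_i = 0, -5/2, -3:
  1·m_0 + 6·m_1 + 2·m_2 = 6(Δ_1 - Δ_0) = -15
  2·m_1 + 8·m_2 + 2·m_3 = 6(Δ_2 - Δ_1) = -3
Clamped end conditions give two more equations: 2h_0·m_0 + h_0·m_1 = 6(Δ_0 - S'(0)) = -6 and h_2·m_2 + 2h_2·m_3 = 6(S'(5) - Δ_2) = 18.
Forward elimination and back-substitution give m_0 = -49/23, m_1 = -40/23, m_2 = -28/23, m_3 = 235/46.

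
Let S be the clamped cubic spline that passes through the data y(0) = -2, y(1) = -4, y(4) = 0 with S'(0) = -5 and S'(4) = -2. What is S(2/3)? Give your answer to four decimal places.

-3.9074

Write M_i for S''(x_i). With h_i = 1, 3 and divided differences Δ_i = -2, 4/3, the continuity of S' gives the tridiagonal system
  1·M_0 + 8·M_1 + 3·M_2 = 6(Δ_1 - Δ_0) = 20
Clamped end conditions give two more equations: 2h_0·M_0 + h_0·M_1 = 6(Δ_0 - S'(0)) = 18 and h_1·M_1 + 2h_1·M_2 = 6(S'(4) - Δ_1) = -20.
Solving the tridiagonal system: M_0 = 29/4, M_1 = 7/2, M_2 = -61/12.
On [0, 1], S(t) = -2 - 5·t + 29/8·t² - 5/8·t³.
With t = 2/3: S(2/3) = -211/54.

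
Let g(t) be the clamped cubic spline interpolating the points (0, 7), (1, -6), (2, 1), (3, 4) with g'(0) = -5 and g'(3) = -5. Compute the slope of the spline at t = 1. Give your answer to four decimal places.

Write M_i for g''(x_i). With h_i = 1, 1, 1 and divided differences Δ_i = -13, 7, 3, the continuity of g' gives the tridiagonal system
  1·M_0 + 4·M_1 + 1·M_2 = 6(Δ_1 - Δ_0) = 120
  1·M_1 + 4·M_2 + 1·M_3 = 6(Δ_2 - Δ_1) = -24
Clamped end conditions give two more equations: 2h_0·M_0 + h_0·M_1 = 6(Δ_0 - g'(0)) = -48 and h_2·M_2 + 2h_2·M_3 = 6(g'(3) - Δ_2) = -48.
Solving: M_0 = -232/5, M_1 = 224/5, M_2 = -64/5, M_3 = -88/5.
On [1, 2], g'(t) = b_1 + 2c_1·(t - 1) + 3d_1·(t - 1)² with b_1 = Δ_1 - h_1(2M_1 + M_2)/6 = -29/5, c_1 = M_1/2 = 112/5, d_1 = (M_2 - M_1)/(6h_1) = -48/5. So g'(1) = -29/5.

-5.8000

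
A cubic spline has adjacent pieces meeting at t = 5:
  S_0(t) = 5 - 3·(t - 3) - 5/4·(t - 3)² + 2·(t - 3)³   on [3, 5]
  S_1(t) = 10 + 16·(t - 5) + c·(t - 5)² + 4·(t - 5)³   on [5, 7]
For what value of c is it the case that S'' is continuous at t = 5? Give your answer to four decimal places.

10.7500

S_0''(t) = -5/2 + 12·(t - 3), so S_0''(5) = 43/2. On the right, S_1''(5) = 2c, so c = 43/4.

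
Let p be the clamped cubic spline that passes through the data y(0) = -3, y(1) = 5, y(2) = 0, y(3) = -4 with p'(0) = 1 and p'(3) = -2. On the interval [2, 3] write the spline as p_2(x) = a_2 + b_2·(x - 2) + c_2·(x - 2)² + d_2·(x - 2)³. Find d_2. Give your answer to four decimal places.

-1.2000

Let σ_i = p''(x_i). Step sizes h_i = 1, 1, 1; slopes of the chords Δ_i = (y_(i+1) - y_i)/h_i = 8, -5, -4.
  1·σ_0 + 4·σ_1 + 1·σ_2 = 6(Δ_1 - Δ_0) = -78
  1·σ_1 + 4·σ_2 + 1·σ_3 = 6(Δ_2 - Δ_1) = 6
Clamped end conditions give two more equations: 2h_0·σ_0 + h_0·σ_1 = 6(Δ_0 - p'(0)) = 42 and h_2·σ_2 + 2h_2·σ_3 = 6(p'(3) - Δ_2) = 12.
Hence σ_0 = 182/5, σ_1 = -154/5, σ_2 = 44/5, σ_3 = 8/5.
On [2, 3], with p_2(x) = a_2 + b_2·(x - 2) + c_2·(x - 2)² + d_2·(x - 2)³: c_2 = σ_2/2 = 22/5, d_2 = (σ_3 - σ_2)/(6h_2) = -6/5, b_2 = Δ_2 - h_2(2σ_2 + σ_3)/6 = -36/5.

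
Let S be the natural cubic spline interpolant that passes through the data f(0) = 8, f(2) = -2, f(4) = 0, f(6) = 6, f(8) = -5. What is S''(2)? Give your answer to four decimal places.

Write M_i for S''(x_i). With h_i = 2, 2, 2, 2 and divided differences Δ_i = -5, 1, 3, -11/2, the continuity of S' gives the tridiagonal system
  2·M_0 + 8·M_1 + 2·M_2 = 6(Δ_1 - Δ_0) = 36
  2·M_1 + 8·M_2 + 2·M_3 = 6(Δ_2 - Δ_1) = 12
  2·M_2 + 8·M_3 + 2·M_4 = 6(Δ_3 - Δ_2) = -51
Natural end conditions: M_0 = M_4 = 0.
Solving the tridiagonal system: M_0 = 0, M_1 = 63/16, M_2 = 9/4, M_3 = -111/16, M_4 = 0.

3.9375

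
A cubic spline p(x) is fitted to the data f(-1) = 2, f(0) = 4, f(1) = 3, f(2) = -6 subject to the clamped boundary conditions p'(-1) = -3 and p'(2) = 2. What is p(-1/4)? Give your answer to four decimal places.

3.0219

Put M_i = p'' at the i-th knot. Here h = (1, 1, 1) and Δ = (2, -1, -9), so the interior equations h_(i-1)·M_(i-1) + 2(h_(i-1)+h_i)·M_i + h_i·M_(i+1) = 6(Δ_i − Δ_(i-1)) read
  1·M_0 + 4·M_1 + 1·M_2 = 6(Δ_1 - Δ_0) = -18
  1·M_1 + 4·M_2 + 1·M_3 = 6(Δ_2 - Δ_1) = -48
Clamped end conditions give two more equations: 2h_0·M_0 + h_0·M_1 = 6(Δ_0 - p'(-1)) = 30 and h_2·M_2 + 2h_2·M_3 = 6(p'(2) - Δ_2) = 66.
Solving the tridiagonal system: M_0 = 248/15, M_1 = -46/15, M_2 = -334/15, M_3 = 662/15.
On [-1, 0], p(x) = 2 - 3·(x + 1) + 124/15·(x + 1)² - 49/15·(x + 1)³.
With (x + 1) = 3/4: p(-1/4) = 967/320.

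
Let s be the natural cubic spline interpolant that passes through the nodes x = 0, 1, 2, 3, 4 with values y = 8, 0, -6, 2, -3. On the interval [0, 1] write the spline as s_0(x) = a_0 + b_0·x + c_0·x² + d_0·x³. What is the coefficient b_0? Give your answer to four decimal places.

-7.3036

Put M_i = s'' at the i-th knot. Here h = (1, 1, 1, 1) and Δ = (-8, -6, 8, -5), so the interior equations h_(i-1)·M_(i-1) + 2(h_(i-1)+h_i)·M_i + h_i·M_(i+1) = 6(Δ_i − Δ_(i-1)) read
  1·M_0 + 4·M_1 + 1·M_2 = 6(Δ_1 - Δ_0) = 12
  1·M_1 + 4·M_2 + 1·M_3 = 6(Δ_2 - Δ_1) = 84
  1·M_2 + 4·M_3 + 1·M_4 = 6(Δ_3 - Δ_2) = -78
Natural end conditions: M_0 = M_4 = 0.
Solving: M_0 = 0, M_1 = -117/28, M_2 = 201/7, M_3 = -747/28, M_4 = 0.
On [0, 1], with s_0(x) = a_0 + b_0·x + c_0·x² + d_0·x³: c_0 = M_0/2 = 0, d_0 = (M_1 - M_0)/(6h_0) = -39/56, b_0 = Δ_0 - h_0(2M_0 + M_1)/6 = -409/56.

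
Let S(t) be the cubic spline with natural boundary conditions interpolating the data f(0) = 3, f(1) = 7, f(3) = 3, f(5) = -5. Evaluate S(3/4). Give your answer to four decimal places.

6.3281

With m_i denoting the second derivative at x_i, h_i = 1, 2, 2, and Δ_i = (y_(i+1) − y_i)/h_i = 4, -2, -4:
  1·m_0 + 6·m_1 + 2·m_2 = 6(Δ_1 - Δ_0) = -36
  2·m_1 + 8·m_2 + 2·m_3 = 6(Δ_2 - Δ_1) = -12
Natural end conditions: m_0 = m_3 = 0.
Hence m_0 = 0, m_1 = -6, m_2 = 0, m_3 = 0.
On [0, 1], S(t) = 3 + 5·t + 0·t² - 1·t³.
With t = 3/4: S(3/4) = 405/64.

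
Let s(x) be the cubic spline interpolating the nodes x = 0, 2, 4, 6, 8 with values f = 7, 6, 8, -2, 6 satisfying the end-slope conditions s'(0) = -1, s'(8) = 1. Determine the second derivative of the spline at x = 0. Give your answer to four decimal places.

Let M_i = s''(x_i). Step sizes h_i = 2, 2, 2, 2; slopes of the chords Δ_i = (y_(i+1) - y_i)/h_i = -1/2, 1, -5, 4.
  2·M_0 + 8·M_1 + 2·M_2 = 6(Δ_1 - Δ_0) = 9
  2·M_1 + 8·M_2 + 2·M_3 = 6(Δ_2 - Δ_1) = -36
  2·M_2 + 8·M_3 + 2·M_4 = 6(Δ_3 - Δ_2) = 54
Clamped end conditions give two more equations: 2h_0·M_0 + h_0·M_1 = 6(Δ_0 - s'(0)) = 3 and h_3·M_3 + 2h_3·M_4 = 6(s'(8) - Δ_3) = -18.
Solving: M_0 = -107/112, M_1 = 191/56, M_2 = -131/16, M_3 = 635/56, M_4 = -1139/112.

-0.9554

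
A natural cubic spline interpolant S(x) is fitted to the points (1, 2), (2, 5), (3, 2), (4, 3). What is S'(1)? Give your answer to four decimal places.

Put m_i = S'' at the i-th knot. Here h = (1, 1, 1) and Δ = (3, -3, 1), so the interior equations h_(i-1)·m_(i-1) + 2(h_(i-1)+h_i)·m_i + h_i·m_(i+1) = 6(Δ_i − Δ_(i-1)) read
  1·m_0 + 4·m_1 + 1·m_2 = 6(Δ_1 - Δ_0) = -36
  1·m_1 + 4·m_2 + 1·m_3 = 6(Δ_2 - Δ_1) = 24
Natural end conditions: m_0 = m_3 = 0.
Solving: m_0 = 0, m_1 = -56/5, m_2 = 44/5, m_3 = 0.
On [1, 2], S'(x) = b_0 + 2c_0·(x - 1) + 3d_0·(x - 1)² with b_0 = Δ_0 - h_0(2m_0 + m_1)/6 = 73/15, c_0 = m_0/2 = 0, d_0 = (m_1 - m_0)/(6h_0) = -28/15. So S'(1) = 73/15.

4.8667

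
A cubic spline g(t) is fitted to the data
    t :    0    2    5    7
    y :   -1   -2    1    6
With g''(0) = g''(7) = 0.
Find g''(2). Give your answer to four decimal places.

Let m_i = g''(x_i). Step sizes h_i = 2, 3, 2; slopes of the chords Δ_i = (y_(i+1) - y_i)/h_i = -1/2, 1, 5/2.
  2·m_0 + 10·m_1 + 3·m_2 = 6(Δ_1 - Δ_0) = 9
  3·m_1 + 10·m_2 + 2·m_3 = 6(Δ_2 - Δ_1) = 9
Natural end conditions: m_0 = m_3 = 0.
Hence m_0 = 0, m_1 = 9/13, m_2 = 9/13, m_3 = 0.

0.6923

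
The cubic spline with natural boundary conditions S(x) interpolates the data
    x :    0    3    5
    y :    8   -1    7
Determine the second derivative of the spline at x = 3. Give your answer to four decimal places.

4.2000

Let σ_i = S''(x_i). Step sizes h_i = 3, 2; slopes of the chords Δ_i = (y_(i+1) - y_i)/h_i = -3, 4.
  3·σ_0 + 10·σ_1 + 2·σ_2 = 6(Δ_1 - Δ_0) = 42
Natural end conditions: σ_0 = σ_2 = 0.
Solving: σ_0 = 0, σ_1 = 21/5, σ_2 = 0.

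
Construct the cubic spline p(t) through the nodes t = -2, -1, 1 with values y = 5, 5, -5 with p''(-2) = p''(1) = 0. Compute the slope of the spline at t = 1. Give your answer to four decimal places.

-6.6667

Write σ_i for p''(x_i). With h_i = 1, 2 and divided differences Δ_i = 0, -5, the continuity of p' gives the tridiagonal system
  1·σ_0 + 6·σ_1 + 2·σ_2 = 6(Δ_1 - Δ_0) = -30
Natural end conditions: σ_0 = σ_2 = 0.
Solving the tridiagonal system: σ_0 = 0, σ_1 = -5, σ_2 = 0.
On [-1, 1], p'(t) = b_1 + 2c_1·(t + 1) + 3d_1·(t + 1)² with b_1 = Δ_1 - h_1(2σ_1 + σ_2)/6 = -5/3, c_1 = σ_1/2 = -5/2, d_1 = (σ_2 - σ_1)/(6h_1) = 5/12. So p'(1) = -20/3.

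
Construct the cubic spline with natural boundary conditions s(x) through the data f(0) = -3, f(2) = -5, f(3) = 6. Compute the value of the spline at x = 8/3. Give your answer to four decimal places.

1.7407

Write σ_i for s''(x_i). With h_i = 2, 1 and divided differences Δ_i = -1, 11, the continuity of s' gives the tridiagonal system
  2·σ_0 + 6·σ_1 + 1·σ_2 = 6(Δ_1 - Δ_0) = 72
Natural end conditions: σ_0 = σ_2 = 0.
Solving the tridiagonal system: σ_0 = 0, σ_1 = 12, σ_2 = 0.
On [2, 3], s(x) = -5 + 7·(x - 2) + 6·(x - 2)² - 2·(x - 2)³.
With (x - 2) = 2/3: s(8/3) = 47/27.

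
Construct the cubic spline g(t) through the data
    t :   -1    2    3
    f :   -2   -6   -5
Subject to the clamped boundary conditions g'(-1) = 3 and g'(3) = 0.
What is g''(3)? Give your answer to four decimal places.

With M_i denoting the second derivative at x_i, h_i = 3, 1, and Δ_i = (y_(i+1) − y_i)/h_i = -4/3, 1:
  3·M_0 + 8·M_1 + 1·M_2 = 6(Δ_1 - Δ_0) = 14
Clamped end conditions give two more equations: 2h_0·M_0 + h_0·M_1 = 6(Δ_0 - g'(-1)) = -26 and h_1·M_1 + 2h_1·M_2 = 6(g'(3) - Δ_1) = -6.
Forward elimination and back-substitution give M_0 = -41/6, M_1 = 5, M_2 = -11/2.

-5.5000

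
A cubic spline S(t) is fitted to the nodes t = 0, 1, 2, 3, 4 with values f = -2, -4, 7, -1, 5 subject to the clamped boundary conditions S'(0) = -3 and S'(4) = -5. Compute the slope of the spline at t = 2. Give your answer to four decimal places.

0.5000

Put σ_i = S'' at the i-th knot. Here h = (1, 1, 1, 1) and Δ = (-2, 11, -8, 6), so the interior equations h_(i-1)·σ_(i-1) + 2(h_(i-1)+h_i)·σ_i + h_i·σ_(i+1) = 6(Δ_i − Δ_(i-1)) read
  1·σ_0 + 4·σ_1 + 1·σ_2 = 6(Δ_1 - Δ_0) = 78
  1·σ_1 + 4·σ_2 + 1·σ_3 = 6(Δ_2 - Δ_1) = -114
  1·σ_2 + 4·σ_3 + 1·σ_4 = 6(Δ_3 - Δ_2) = 84
Clamped end conditions give two more equations: 2h_0·σ_0 + h_0·σ_1 = 6(Δ_0 - S'(0)) = 6 and h_3·σ_3 + 2h_3·σ_4 = 6(S'(4) - Δ_3) = -66.
Solving the tridiagonal system: σ_0 = -59/4, σ_1 = 71/2, σ_2 = -197/4, σ_3 = 95/2, σ_4 = -227/4.
On [2, 3], S'(t) = b_2 + 2c_2·(t - 2) + 3d_2·(t - 2)² with b_2 = Δ_2 - h_2(2σ_2 + σ_3)/6 = 1/2, c_2 = σ_2/2 = -197/8, d_2 = (σ_3 - σ_2)/(6h_2) = 129/8. So S'(2) = 1/2.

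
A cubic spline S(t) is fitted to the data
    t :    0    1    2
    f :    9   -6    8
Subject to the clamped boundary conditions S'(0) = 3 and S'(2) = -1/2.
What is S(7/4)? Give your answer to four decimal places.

5.8184

With m_i denoting the second derivative at x_i, h_i = 1, 1, and Δ_i = (y_(i+1) − y_i)/h_i = -15, 14:
  1·m_0 + 4·m_1 + 1·m_2 = 6(Δ_1 - Δ_0) = 174
Clamped end conditions give two more equations: 2h_0·m_0 + h_0·m_1 = 6(Δ_0 - S'(0)) = -108 and h_1·m_1 + 2h_1·m_2 = 6(S'(2) - Δ_1) = -87.
Solving: m_0 = -397/4, m_1 = 181/2, m_2 = -355/4.
On [1, 2], S(t) = -6 - 11/8·(t - 1) + 181/4·(t - 1)² - 239/8·(t - 1)³.
With (t - 1) = 3/4: S(7/4) = 2979/512.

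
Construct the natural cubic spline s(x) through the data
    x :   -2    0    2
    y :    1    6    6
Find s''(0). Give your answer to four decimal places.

Let m_i = s''(x_i). Step sizes h_i = 2, 2; slopes of the chords Δ_i = (y_(i+1) - y_i)/h_i = 5/2, 0.
  2·m_0 + 8·m_1 + 2·m_2 = 6(Δ_1 - Δ_0) = -15
Natural end conditions: m_0 = m_2 = 0.
Forward elimination and back-substitution give m_0 = 0, m_1 = -15/8, m_2 = 0.

-1.8750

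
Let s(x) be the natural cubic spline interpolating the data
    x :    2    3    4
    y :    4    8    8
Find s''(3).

-6

Put σ_i = s'' at the i-th knot. Here h = (1, 1) and Δ = (4, 0), so the interior equations h_(i-1)·σ_(i-1) + 2(h_(i-1)+h_i)·σ_i + h_i·σ_(i+1) = 6(Δ_i − Δ_(i-1)) read
  1·σ_0 + 4·σ_1 + 1·σ_2 = 6(Δ_1 - Δ_0) = -24
Natural end conditions: σ_0 = σ_2 = 0.
Solving: σ_0 = 0, σ_1 = -6, σ_2 = 0.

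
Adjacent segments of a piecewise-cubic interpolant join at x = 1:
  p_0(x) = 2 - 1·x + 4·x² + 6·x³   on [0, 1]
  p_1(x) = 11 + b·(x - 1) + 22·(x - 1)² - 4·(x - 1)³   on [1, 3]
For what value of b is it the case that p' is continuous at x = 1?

25

p_0'(x) = -1 + 8·x + 18·x², so p_0'(1) = 25. On the right, p_1'(1) = b, so b = 25.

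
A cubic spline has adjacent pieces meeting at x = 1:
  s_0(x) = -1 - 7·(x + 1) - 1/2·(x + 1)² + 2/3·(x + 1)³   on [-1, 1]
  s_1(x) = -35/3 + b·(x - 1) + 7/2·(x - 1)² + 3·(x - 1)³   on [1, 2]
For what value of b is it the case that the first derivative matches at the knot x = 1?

-1

s_0'(x) = -7 - 1·(x + 1) + 2·(x + 1)², so s_0'(1) = -1. On the right, s_1'(1) = b, so b = -1.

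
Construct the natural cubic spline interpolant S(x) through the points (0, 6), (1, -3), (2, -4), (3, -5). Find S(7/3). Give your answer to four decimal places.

With σ_i denoting the second derivative at x_i, h_i = 1, 1, 1, and Δ_i = (y_(i+1) − y_i)/h_i = -9, -1, -1:
  1·σ_0 + 4·σ_1 + 1·σ_2 = 6(Δ_1 - Δ_0) = 48
  1·σ_1 + 4·σ_2 + 1·σ_3 = 6(Δ_2 - Δ_1) = 0
Natural end conditions: σ_0 = σ_3 = 0.
Forward elimination and back-substitution give σ_0 = 0, σ_1 = 64/5, σ_2 = -16/5, σ_3 = 0.
On [2, 3], S(x) = -4 + 1/15·(x - 2) - 8/5·(x - 2)² + 8/15·(x - 2)³.
With (x - 2) = 1/3: S(7/3) = -335/81.

-4.1358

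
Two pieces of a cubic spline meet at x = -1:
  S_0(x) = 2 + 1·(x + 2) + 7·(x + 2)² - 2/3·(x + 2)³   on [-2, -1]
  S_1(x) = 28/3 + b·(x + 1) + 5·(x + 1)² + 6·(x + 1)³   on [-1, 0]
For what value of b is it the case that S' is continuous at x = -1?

13

S_0'(x) = 1 + 14·(x + 2) - 2·(x + 2)², so S_0'(-1) = 13. On the right, S_1'(-1) = b, so b = 13.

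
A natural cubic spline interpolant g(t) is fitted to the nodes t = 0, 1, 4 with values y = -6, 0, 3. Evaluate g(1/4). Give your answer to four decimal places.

-4.3535

With M_i denoting the second derivative at x_i, h_i = 1, 3, and Δ_i = (y_(i+1) − y_i)/h_i = 6, 1:
  1·M_0 + 8·M_1 + 3·M_2 = 6(Δ_1 - Δ_0) = -30
Natural end conditions: M_0 = M_2 = 0.
Hence M_0 = 0, M_1 = -15/4, M_2 = 0.
On [0, 1], g(t) = -6 + 53/8·t + 0·t² - 5/8·t³.
With t = 1/4: g(1/4) = -2229/512.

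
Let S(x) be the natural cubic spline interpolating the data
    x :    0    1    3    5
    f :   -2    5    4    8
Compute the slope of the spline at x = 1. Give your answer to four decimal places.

Let σ_i = S''(x_i). Step sizes h_i = 1, 2, 2; slopes of the chords Δ_i = (y_(i+1) - y_i)/h_i = 7, -1/2, 2.
  1·σ_0 + 6·σ_1 + 2·σ_2 = 6(Δ_1 - Δ_0) = -45
  2·σ_1 + 8·σ_2 + 2·σ_3 = 6(Δ_2 - Δ_1) = 15
Natural end conditions: σ_0 = σ_3 = 0.
Forward elimination and back-substitution give σ_0 = 0, σ_1 = -195/22, σ_2 = 45/11, σ_3 = 0.
On [1, 3], S'(x) = b_1 + 2c_1·(x - 1) + 3d_1·(x - 1)² with b_1 = Δ_1 - h_1(2σ_1 + σ_2)/6 = 89/22, c_1 = σ_1/2 = -195/44, d_1 = (σ_2 - σ_1)/(6h_1) = 95/88. So S'(1) = 89/22.

4.0455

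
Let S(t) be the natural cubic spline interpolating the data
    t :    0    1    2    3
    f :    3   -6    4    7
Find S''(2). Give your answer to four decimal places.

-18.8000

Let m_i = S''(x_i). Step sizes h_i = 1, 1, 1; slopes of the chords Δ_i = (y_(i+1) - y_i)/h_i = -9, 10, 3.
  1·m_0 + 4·m_1 + 1·m_2 = 6(Δ_1 - Δ_0) = 114
  1·m_1 + 4·m_2 + 1·m_3 = 6(Δ_2 - Δ_1) = -42
Natural end conditions: m_0 = m_3 = 0.
Hence m_0 = 0, m_1 = 166/5, m_2 = -94/5, m_3 = 0.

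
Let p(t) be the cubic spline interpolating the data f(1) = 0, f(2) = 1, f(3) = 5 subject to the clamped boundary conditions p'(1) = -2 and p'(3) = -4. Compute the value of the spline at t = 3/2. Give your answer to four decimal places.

Put m_i = p'' at the i-th knot. Here h = (1, 1) and Δ = (1, 4), so the interior equations h_(i-1)·m_(i-1) + 2(h_(i-1)+h_i)·m_i + h_i·m_(i+1) = 6(Δ_i − Δ_(i-1)) read
  1·m_0 + 4·m_1 + 1·m_2 = 6(Δ_1 - Δ_0) = 18
Clamped end conditions give two more equations: 2h_0·m_0 + h_0·m_1 = 6(Δ_0 - p'(1)) = 18 and h_1·m_1 + 2h_1·m_2 = 6(p'(3) - Δ_1) = -48.
Forward elimination and back-substitution give m_0 = 7/2, m_1 = 11, m_2 = -59/2.
On [1, 2], p(t) = 0 - 2·(t - 1) + 7/4·(t - 1)² + 5/4·(t - 1)³.
With (t - 1) = 1/2: p(3/2) = -13/32.

-0.4063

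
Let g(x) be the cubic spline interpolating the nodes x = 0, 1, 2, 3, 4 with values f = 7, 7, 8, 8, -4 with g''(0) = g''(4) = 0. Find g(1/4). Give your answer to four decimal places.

6.9707

Write m_i for g''(x_i). With h_i = 1, 1, 1, 1 and divided differences Δ_i = 0, 1, 0, -12, the continuity of g' gives the tridiagonal system
  1·m_0 + 4·m_1 + 1·m_2 = 6(Δ_1 - Δ_0) = 6
  1·m_1 + 4·m_2 + 1·m_3 = 6(Δ_2 - Δ_1) = -6
  1·m_2 + 4·m_3 + 1·m_4 = 6(Δ_3 - Δ_2) = -72
Natural end conditions: m_0 = m_4 = 0.
Solving the tridiagonal system: m_0 = 0, m_1 = 3/4, m_2 = 3, m_3 = -75/4, m_4 = 0.
On [0, 1], g(x) = 7 - 1/8·x + 0·x² + 1/8·x³.
With x = 1/4: g(1/4) = 3569/512.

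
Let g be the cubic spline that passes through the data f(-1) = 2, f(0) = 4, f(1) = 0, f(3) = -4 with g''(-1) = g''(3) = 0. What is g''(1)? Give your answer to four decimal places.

Let M_i = g''(x_i). Step sizes h_i = 1, 1, 2; slopes of the chords Δ_i = (y_(i+1) - y_i)/h_i = 2, -4, -2.
  1·M_0 + 4·M_1 + 1·M_2 = 6(Δ_1 - Δ_0) = -36
  1·M_1 + 6·M_2 + 2·M_3 = 6(Δ_2 - Δ_1) = 12
Natural end conditions: M_0 = M_3 = 0.
Solving: M_0 = 0, M_1 = -228/23, M_2 = 84/23, M_3 = 0.

3.6522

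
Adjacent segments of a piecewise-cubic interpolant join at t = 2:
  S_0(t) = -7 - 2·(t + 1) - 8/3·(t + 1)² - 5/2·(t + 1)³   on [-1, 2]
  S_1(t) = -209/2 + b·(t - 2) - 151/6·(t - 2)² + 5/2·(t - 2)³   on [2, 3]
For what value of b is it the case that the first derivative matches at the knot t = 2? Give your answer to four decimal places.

S_0'(t) = -2 - 16/3·(t + 1) - 15/2·(t + 1)², so S_0'(2) = -171/2. On the right, S_1'(2) = b, so b = -171/2.

-85.5000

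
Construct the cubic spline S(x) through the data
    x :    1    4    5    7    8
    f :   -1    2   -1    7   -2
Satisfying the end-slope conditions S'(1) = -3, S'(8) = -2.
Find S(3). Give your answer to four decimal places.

1.9053

Let M_i = S''(x_i). Step sizes h_i = 3, 1, 2, 1; slopes of the chords Δ_i = (y_(i+1) - y_i)/h_i = 1, -3, 4, -9.
  3·M_0 + 8·M_1 + 1·M_2 = 6(Δ_1 - Δ_0) = -24
  1·M_1 + 6·M_2 + 2·M_3 = 6(Δ_2 - Δ_1) = 42
  2·M_2 + 6·M_3 + 1·M_4 = 6(Δ_3 - Δ_2) = -78
Clamped end conditions give two more equations: 2h_0·M_0 + h_0·M_1 = 6(Δ_0 - S'(1)) = 24 and h_3·M_3 + 2h_3·M_4 = 6(S'(8) - Δ_3) = 42.
Hence M_0 = 979/122, M_1 = -491/61, M_2 = 1991/122, M_3 = -1460/61, M_4 = 2011/61.
On [1, 4], S(x) = -1 - 3·(x - 1) + 979/244·(x - 1)² - 1961/2196·(x - 1)³.
With (x - 1) = 2: S(3) = 1046/549.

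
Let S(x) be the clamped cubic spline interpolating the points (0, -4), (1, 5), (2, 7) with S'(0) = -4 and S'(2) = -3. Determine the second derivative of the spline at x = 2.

-4

Let σ_i = S''(x_i). Step sizes h_i = 1, 1; slopes of the chords Δ_i = (y_(i+1) - y_i)/h_i = 9, 2.
  1·σ_0 + 4·σ_1 + 1·σ_2 = 6(Δ_1 - Δ_0) = -42
Clamped end conditions give two more equations: 2h_0·σ_0 + h_0·σ_1 = 6(Δ_0 - S'(0)) = 78 and h_1·σ_1 + 2h_1·σ_2 = 6(S'(2) - Δ_1) = -30.
Forward elimination and back-substitution give σ_0 = 50, σ_1 = -22, σ_2 = -4.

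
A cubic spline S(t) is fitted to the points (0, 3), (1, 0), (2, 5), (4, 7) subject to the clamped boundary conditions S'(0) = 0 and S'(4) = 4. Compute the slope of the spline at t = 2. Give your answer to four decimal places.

4.7273

Write M_i for S''(x_i). With h_i = 1, 1, 2 and divided differences Δ_i = -3, 5, 1, the continuity of S' gives the tridiagonal system
  1·M_0 + 4·M_1 + 1·M_2 = 6(Δ_1 - Δ_0) = 48
  1·M_1 + 6·M_2 + 2·M_3 = 6(Δ_2 - Δ_1) = -24
Clamped end conditions give two more equations: 2h_0·M_0 + h_0·M_1 = 6(Δ_0 - S'(0)) = -18 and h_2·M_2 + 2h_2·M_3 = 6(S'(4) - Δ_2) = 18.
Solving: M_0 = -205/11, M_1 = 212/11, M_2 = -115/11, M_3 = 107/11.
On [2, 4], S'(t) = b_2 + 2c_2·(t - 2) + 3d_2·(t - 2)² with b_2 = Δ_2 - h_2(2M_2 + M_3)/6 = 52/11, c_2 = M_2/2 = -115/22, d_2 = (M_3 - M_2)/(6h_2) = 37/22. So S'(2) = 52/11.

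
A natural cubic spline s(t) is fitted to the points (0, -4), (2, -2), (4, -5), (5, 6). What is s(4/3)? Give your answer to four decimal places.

-1.3199

Put M_i = s'' at the i-th knot. Here h = (2, 2, 1) and Δ = (1, -3/2, 11), so the interior equations h_(i-1)·M_(i-1) + 2(h_(i-1)+h_i)·M_i + h_i·M_(i+1) = 6(Δ_i − Δ_(i-1)) read
  2·M_0 + 8·M_1 + 2·M_2 = 6(Δ_1 - Δ_0) = -15
  2·M_1 + 6·M_2 + 1·M_3 = 6(Δ_2 - Δ_1) = 75
Natural end conditions: M_0 = M_3 = 0.
Forward elimination and back-substitution give M_0 = 0, M_1 = -60/11, M_2 = 315/22, M_3 = 0.
On [0, 2], s(t) = -4 + 31/11·t + 0·t² - 5/11·t³.
With t = 4/3: s(4/3) = -392/297.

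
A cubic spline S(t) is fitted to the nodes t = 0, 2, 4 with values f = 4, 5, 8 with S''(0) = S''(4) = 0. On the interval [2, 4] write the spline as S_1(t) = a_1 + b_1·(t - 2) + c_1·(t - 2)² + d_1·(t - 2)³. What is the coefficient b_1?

1

With M_i denoting the second derivative at x_i, h_i = 2, 2, and Δ_i = (y_(i+1) − y_i)/h_i = 1/2, 3/2:
  2·M_0 + 8·M_1 + 2·M_2 = 6(Δ_1 - Δ_0) = 6
Natural end conditions: M_0 = M_2 = 0.
Solving: M_0 = 0, M_1 = 3/4, M_2 = 0.
On [2, 4], with S_1(t) = a_1 + b_1·(t - 2) + c_1·(t - 2)² + d_1·(t - 2)³: c_1 = M_1/2 = 3/8, d_1 = (M_2 - M_1)/(6h_1) = -1/16, b_1 = Δ_1 - h_1(2M_1 + M_2)/6 = 1.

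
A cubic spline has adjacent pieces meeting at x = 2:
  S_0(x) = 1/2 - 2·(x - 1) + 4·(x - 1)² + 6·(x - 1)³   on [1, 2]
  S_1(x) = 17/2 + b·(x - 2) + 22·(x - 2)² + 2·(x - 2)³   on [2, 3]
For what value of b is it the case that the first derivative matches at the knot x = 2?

S_0'(x) = -2 + 8·(x - 1) + 18·(x - 1)², so S_0'(2) = 24. On the right, S_1'(2) = b, so b = 24.

24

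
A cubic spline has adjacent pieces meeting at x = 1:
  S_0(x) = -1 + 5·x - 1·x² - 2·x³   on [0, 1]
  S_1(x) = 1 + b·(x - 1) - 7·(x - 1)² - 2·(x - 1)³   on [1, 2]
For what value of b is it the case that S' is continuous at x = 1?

S_0'(x) = 5 - 2·x - 6·x², so S_0'(1) = -3. On the right, S_1'(1) = b, so b = -3.

-3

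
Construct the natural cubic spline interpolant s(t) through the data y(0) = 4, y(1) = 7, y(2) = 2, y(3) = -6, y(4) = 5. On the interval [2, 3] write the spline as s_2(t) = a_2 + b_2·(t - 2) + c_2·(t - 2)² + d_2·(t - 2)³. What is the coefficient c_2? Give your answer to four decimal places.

Let M_i = s''(x_i). Step sizes h_i = 1, 1, 1, 1; slopes of the chords Δ_i = (y_(i+1) - y_i)/h_i = 3, -5, -8, 11.
  1·M_0 + 4·M_1 + 1·M_2 = 6(Δ_1 - Δ_0) = -48
  1·M_1 + 4·M_2 + 1·M_3 = 6(Δ_2 - Δ_1) = -18
  1·M_2 + 4·M_3 + 1·M_4 = 6(Δ_3 - Δ_2) = 114
Natural end conditions: M_0 = M_4 = 0.
Solving: M_0 = 0, M_1 = -267/28, M_2 = -69/7, M_3 = 867/28, M_4 = 0.
On [2, 3], with s_2(t) = a_2 + b_2·(t - 2) + c_2·(t - 2)² + d_2·(t - 2)³: c_2 = M_2/2 = -69/14, d_2 = (M_3 - M_2)/(6h_2) = 381/56, b_2 = Δ_2 - h_2(2M_2 + M_3)/6 = -79/8.

-4.9286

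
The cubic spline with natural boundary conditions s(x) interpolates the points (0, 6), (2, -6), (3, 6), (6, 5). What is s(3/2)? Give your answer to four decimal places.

Put M_i = s'' at the i-th knot. Here h = (2, 1, 3) and Δ = (-6, 12, -1/3), so the interior equations h_(i-1)·M_(i-1) + 2(h_(i-1)+h_i)·M_i + h_i·M_(i+1) = 6(Δ_i − Δ_(i-1)) read
  2·M_0 + 6·M_1 + 1·M_2 = 6(Δ_1 - Δ_0) = 108
  1·M_1 + 8·M_2 + 3·M_3 = 6(Δ_2 - Δ_1) = -74
Natural end conditions: M_0 = M_3 = 0.
Forward elimination and back-substitution give M_0 = 0, M_1 = 938/47, M_2 = -552/47, M_3 = 0.
On [0, 2], s(x) = 6 - 1784/141·x + 0·x² + 469/282·x³.
With x = 3/2: s(3/2) = -5539/752.

-7.3657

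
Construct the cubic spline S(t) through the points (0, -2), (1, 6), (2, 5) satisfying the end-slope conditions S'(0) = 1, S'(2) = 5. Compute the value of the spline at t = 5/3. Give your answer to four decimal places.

4.7963

Write M_i for S''(x_i). With h_i = 1, 1 and divided differences Δ_i = 8, -1, the continuity of S' gives the tridiagonal system
  1·M_0 + 4·M_1 + 1·M_2 = 6(Δ_1 - Δ_0) = -54
Clamped end conditions give two more equations: 2h_0·M_0 + h_0·M_1 = 6(Δ_0 - S'(0)) = 42 and h_1·M_1 + 2h_1·M_2 = 6(S'(2) - Δ_1) = 36.
Forward elimination and back-substitution give M_0 = 73/2, M_1 = -31, M_2 = 67/2.
On [1, 2], S(t) = 6 + 15/4·(t - 1) - 31/2·(t - 1)² + 43/4·(t - 1)³.
With (t - 1) = 2/3: S(5/3) = 259/54.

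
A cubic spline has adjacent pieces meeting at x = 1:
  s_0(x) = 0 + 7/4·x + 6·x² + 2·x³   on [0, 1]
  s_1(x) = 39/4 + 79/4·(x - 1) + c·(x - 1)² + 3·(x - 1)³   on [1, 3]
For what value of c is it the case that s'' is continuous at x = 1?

12

s_0''(x) = 12 + 12·x, so s_0''(1) = 24. On the right, s_1''(1) = 2c, so c = 12.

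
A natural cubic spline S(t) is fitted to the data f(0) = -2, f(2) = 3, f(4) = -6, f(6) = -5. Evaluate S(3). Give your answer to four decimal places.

Let M_i = S''(x_i). Step sizes h_i = 2, 2, 2; slopes of the chords Δ_i = (y_(i+1) - y_i)/h_i = 5/2, -9/2, 1/2.
  2·M_0 + 8·M_1 + 2·M_2 = 6(Δ_1 - Δ_0) = -42
  2·M_1 + 8·M_2 + 2·M_3 = 6(Δ_2 - Δ_1) = 30
Natural end conditions: M_0 = M_3 = 0.
Solving: M_0 = 0, M_1 = -33/5, M_2 = 27/5, M_3 = 0.
On [2, 4], S(t) = 3 - 19/10·(t - 2) - 33/10·(t - 2)² + 1·(t - 2)³.
With (t - 2) = 1: S(3) = -6/5.

-1.2000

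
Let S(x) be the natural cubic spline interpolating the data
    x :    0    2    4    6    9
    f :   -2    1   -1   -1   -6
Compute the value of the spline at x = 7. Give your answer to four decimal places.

Write M_i for S''(x_i). With h_i = 2, 2, 2, 3 and divided differences Δ_i = 3/2, -1, 0, -5/3, the continuity of S' gives the tridiagonal system
  2·M_0 + 8·M_1 + 2·M_2 = 6(Δ_1 - Δ_0) = -15
  2·M_1 + 8·M_2 + 2·M_3 = 6(Δ_2 - Δ_1) = 6
  2·M_2 + 10·M_3 + 3·M_4 = 6(Δ_3 - Δ_2) = -10
Natural end conditions: M_0 = M_4 = 0.
Solving: M_0 = 0, M_1 = -325/142, M_2 = 235/142, M_3 = -189/142, M_4 = 0.
On [6, 9], S(x) = -1 - 143/426·(x - 6) - 189/284·(x - 6)² + 21/284·(x - 6)³.
With (x - 6) = 1: S(7) = -821/426.

-1.9272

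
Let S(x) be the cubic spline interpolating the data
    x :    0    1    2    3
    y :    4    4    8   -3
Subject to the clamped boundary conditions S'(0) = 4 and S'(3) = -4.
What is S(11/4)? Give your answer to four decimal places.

-0.9563

Let M_i = S''(x_i). Step sizes h_i = 1, 1, 1; slopes of the chords Δ_i = (y_(i+1) - y_i)/h_i = 0, 4, -11.
  1·M_0 + 4·M_1 + 1·M_2 = 6(Δ_1 - Δ_0) = 24
  1·M_1 + 4·M_2 + 1·M_3 = 6(Δ_2 - Δ_1) = -90
Clamped end conditions give two more equations: 2h_0·M_0 + h_0·M_1 = 6(Δ_0 - S'(0)) = -24 and h_2·M_2 + 2h_2·M_3 = 6(S'(3) - Δ_2) = 42.
Solving: M_0 = -338/15, M_1 = 316/15, M_2 = -566/15, M_3 = 598/15.
On [2, 3], S(x) = 8 - 76/15·(x - 2) - 283/15·(x - 2)² + 194/15·(x - 2)³.
With (x - 2) = 3/4: S(11/4) = -153/160.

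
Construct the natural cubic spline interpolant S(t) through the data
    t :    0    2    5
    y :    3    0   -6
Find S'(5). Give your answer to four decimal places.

Let M_i = S''(x_i). Step sizes h_i = 2, 3; slopes of the chords Δ_i = (y_(i+1) - y_i)/h_i = -3/2, -2.
  2·M_0 + 10·M_1 + 3·M_2 = 6(Δ_1 - Δ_0) = -3
Natural end conditions: M_0 = M_2 = 0.
Solving: M_0 = 0, M_1 = -3/10, M_2 = 0.
On [2, 5], S'(t) = b_1 + 2c_1·(t - 2) + 3d_1·(t - 2)² with b_1 = Δ_1 - h_1(2M_1 + M_2)/6 = -17/10, c_1 = M_1/2 = -3/20, d_1 = (M_2 - M_1)/(6h_1) = 1/60. So S'(5) = -43/20.

-2.1500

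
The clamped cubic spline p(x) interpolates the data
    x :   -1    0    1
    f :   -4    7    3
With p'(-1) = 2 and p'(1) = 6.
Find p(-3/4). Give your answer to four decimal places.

Put M_i = p'' at the i-th knot. Here h = (1, 1) and Δ = (11, -4), so the interior equations h_(i-1)·M_(i-1) + 2(h_(i-1)+h_i)·M_i + h_i·M_(i+1) = 6(Δ_i − Δ_(i-1)) read
  1·M_0 + 4·M_1 + 1·M_2 = 6(Δ_1 - Δ_0) = -90
Clamped end conditions give two more equations: 2h_0·M_0 + h_0·M_1 = 6(Δ_0 - p'(-1)) = 54 and h_1·M_1 + 2h_1·M_2 = 6(p'(1) - Δ_1) = 60.
Hence M_0 = 103/2, M_1 = -49, M_2 = 109/2.
On [-1, 0], p(x) = -4 + 2·(x + 1) + 103/4·(x + 1)² - 67/4·(x + 1)³.
With (x + 1) = 1/4: p(-3/4) = -551/256.

-2.1523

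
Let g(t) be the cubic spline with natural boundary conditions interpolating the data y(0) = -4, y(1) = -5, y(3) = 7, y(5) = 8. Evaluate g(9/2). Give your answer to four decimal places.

With M_i denoting the second derivative at x_i, h_i = 1, 2, 2, and Δ_i = (y_(i+1) − y_i)/h_i = -1, 6, 1/2:
  1·M_0 + 6·M_1 + 2·M_2 = 6(Δ_1 - Δ_0) = 42
  2·M_1 + 8·M_2 + 2·M_3 = 6(Δ_2 - Δ_1) = -33
Natural end conditions: M_0 = M_3 = 0.
Solving the tridiagonal system: M_0 = 0, M_1 = 201/22, M_2 = -141/22, M_3 = 0.
On [3, 5], g(t) = 7 + 105/22·(t - 3) - 141/44·(t - 3)² + 47/88·(t - 3)³.
With (t - 3) = 3/2: g(9/2) = 6161/704.

8.7514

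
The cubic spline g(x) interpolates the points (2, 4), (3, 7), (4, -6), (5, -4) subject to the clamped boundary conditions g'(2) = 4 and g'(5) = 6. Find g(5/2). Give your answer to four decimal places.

6.8083

Put M_i = g'' at the i-th knot. Here h = (1, 1, 1) and Δ = (3, -13, 2), so the interior equations h_(i-1)·M_(i-1) + 2(h_(i-1)+h_i)·M_i + h_i·M_(i+1) = 6(Δ_i − Δ_(i-1)) read
  1·M_0 + 4·M_1 + 1·M_2 = 6(Δ_1 - Δ_0) = -96
  1·M_1 + 4·M_2 + 1·M_3 = 6(Δ_2 - Δ_1) = 90
Clamped end conditions give two more equations: 2h_0·M_0 + h_0·M_1 = 6(Δ_0 - g'(2)) = -6 and h_2·M_2 + 2h_2·M_3 = 6(g'(5) - Δ_2) = 24.
Hence M_0 = 224/15, M_1 = -538/15, M_2 = 488/15, M_3 = -64/15.
On [2, 3], g(x) = 4 + 4·(x - 2) + 112/15·(x - 2)² - 127/15·(x - 2)³.
With (x - 2) = 1/2: g(5/2) = 817/120.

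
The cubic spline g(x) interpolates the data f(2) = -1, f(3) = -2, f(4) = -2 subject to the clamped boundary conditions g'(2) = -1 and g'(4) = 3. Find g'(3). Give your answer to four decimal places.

Let m_i = g''(x_i). Step sizes h_i = 1, 1; slopes of the chords Δ_i = (y_(i+1) - y_i)/h_i = -1, 0.
  1·m_0 + 4·m_1 + 1·m_2 = 6(Δ_1 - Δ_0) = 6
Clamped end conditions give two more equations: 2h_0·m_0 + h_0·m_1 = 6(Δ_0 - g'(2)) = 0 and h_1·m_1 + 2h_1·m_2 = 6(g'(4) - Δ_1) = 18.
Hence m_0 = 1/2, m_1 = -1, m_2 = 19/2.
On [3, 4], g'(x) = b_1 + 2c_1·(x - 3) + 3d_1·(x - 3)² with b_1 = Δ_1 - h_1(2m_1 + m_2)/6 = -5/4, c_1 = m_1/2 = -1/2, d_1 = (m_2 - m_1)/(6h_1) = 7/4. So g'(3) = -5/4.

-1.2500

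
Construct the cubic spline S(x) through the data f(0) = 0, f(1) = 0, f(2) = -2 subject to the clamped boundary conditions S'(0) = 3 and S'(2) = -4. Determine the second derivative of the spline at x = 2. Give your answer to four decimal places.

Let M_i = S''(x_i). Step sizes h_i = 1, 1; slopes of the chords Δ_i = (y_(i+1) - y_i)/h_i = 0, -2.
  1·M_0 + 4·M_1 + 1·M_2 = 6(Δ_1 - Δ_0) = -12
Clamped end conditions give two more equations: 2h_0·M_0 + h_0·M_1 = 6(Δ_0 - S'(0)) = -18 and h_1·M_1 + 2h_1·M_2 = 6(S'(2) - Δ_1) = -12.
Solving the tridiagonal system: M_0 = -19/2, M_1 = 1, M_2 = -13/2.

-6.5000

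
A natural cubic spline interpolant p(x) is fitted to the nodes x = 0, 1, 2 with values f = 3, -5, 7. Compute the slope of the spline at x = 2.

17

Let m_i = p''(x_i). Step sizes h_i = 1, 1; slopes of the chords Δ_i = (y_(i+1) - y_i)/h_i = -8, 12.
  1·m_0 + 4·m_1 + 1·m_2 = 6(Δ_1 - Δ_0) = 120
Natural end conditions: m_0 = m_2 = 0.
Solving the tridiagonal system: m_0 = 0, m_1 = 30, m_2 = 0.
On [1, 2], p'(x) = b_1 + 2c_1·(x - 1) + 3d_1·(x - 1)² with b_1 = Δ_1 - h_1(2m_1 + m_2)/6 = 2, c_1 = m_1/2 = 15, d_1 = (m_2 - m_1)/(6h_1) = -5. So p'(2) = 17.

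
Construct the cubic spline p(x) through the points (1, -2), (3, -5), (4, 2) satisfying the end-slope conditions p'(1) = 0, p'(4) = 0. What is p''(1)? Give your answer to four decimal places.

-10.7500

Let m_i = p''(x_i). Step sizes h_i = 2, 1; slopes of the chords Δ_i = (y_(i+1) - y_i)/h_i = -3/2, 7.
  2·m_0 + 6·m_1 + 1·m_2 = 6(Δ_1 - Δ_0) = 51
Clamped end conditions give two more equations: 2h_0·m_0 + h_0·m_1 = 6(Δ_0 - p'(1)) = -9 and h_1·m_1 + 2h_1·m_2 = 6(p'(4) - Δ_1) = -42.
Solving the tridiagonal system: m_0 = -43/4, m_1 = 17, m_2 = -59/2.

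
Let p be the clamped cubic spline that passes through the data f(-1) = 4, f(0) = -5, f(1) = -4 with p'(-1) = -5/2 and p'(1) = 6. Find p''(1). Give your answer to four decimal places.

With σ_i denoting the second derivative at x_i, h_i = 1, 1, and Δ_i = (y_(i+1) − y_i)/h_i = -9, 1:
  1·σ_0 + 4·σ_1 + 1·σ_2 = 6(Δ_1 - Δ_0) = 60
Clamped end conditions give two more equations: 2h_0·σ_0 + h_0·σ_1 = 6(Δ_0 - p'(-1)) = -39 and h_1·σ_1 + 2h_1·σ_2 = 6(p'(1) - Δ_1) = 30.
Solving: σ_0 = -121/4, σ_1 = 43/2, σ_2 = 17/4.

4.2500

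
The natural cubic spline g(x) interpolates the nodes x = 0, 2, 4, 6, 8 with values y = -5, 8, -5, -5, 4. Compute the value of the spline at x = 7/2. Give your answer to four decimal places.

-1.5550

With M_i denoting the second derivative at x_i, h_i = 2, 2, 2, 2, and Δ_i = (y_(i+1) − y_i)/h_i = 13/2, -13/2, 0, 9/2:
  2·M_0 + 8·M_1 + 2·M_2 = 6(Δ_1 - Δ_0) = -78
  2·M_1 + 8·M_2 + 2·M_3 = 6(Δ_2 - Δ_1) = 39
  2·M_2 + 8·M_3 + 2·M_4 = 6(Δ_3 - Δ_2) = 27
Natural end conditions: M_0 = M_4 = 0.
Solving: M_0 = 0, M_1 = -1299/112, M_2 = 207/28, M_3 = 171/112, M_4 = 0.
On [2, 4], g(x) = 8 - 69/56·(x - 2) - 1299/224·(x - 2)² + 709/448·(x - 2)³.
With (x - 2) = 3/2: g(7/2) = -5573/3584.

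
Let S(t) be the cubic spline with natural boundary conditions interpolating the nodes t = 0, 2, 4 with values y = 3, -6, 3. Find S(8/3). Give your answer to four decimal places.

With σ_i denoting the second derivative at x_i, h_i = 2, 2, and Δ_i = (y_(i+1) − y_i)/h_i = -9/2, 9/2:
  2·σ_0 + 8·σ_1 + 2·σ_2 = 6(Δ_1 - Δ_0) = 54
Natural end conditions: σ_0 = σ_2 = 0.
Hence σ_0 = 0, σ_1 = 27/4, σ_2 = 0.
On [2, 4], S(t) = -6 + 0·(t - 2) + 27/8·(t - 2)² - 9/16·(t - 2)³.
With (t - 2) = 2/3: S(8/3) = -14/3.

-4.6667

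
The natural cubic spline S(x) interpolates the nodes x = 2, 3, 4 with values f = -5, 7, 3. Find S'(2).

Write σ_i for S''(x_i). With h_i = 1, 1 and divided differences Δ_i = 12, -4, the continuity of S' gives the tridiagonal system
  1·σ_0 + 4·σ_1 + 1·σ_2 = 6(Δ_1 - Δ_0) = -96
Natural end conditions: σ_0 = σ_2 = 0.
Solving the tridiagonal system: σ_0 = 0, σ_1 = -24, σ_2 = 0.
On [2, 3], S'(x) = b_0 + 2c_0·(x - 2) + 3d_0·(x - 2)² with b_0 = Δ_0 - h_0(2σ_0 + σ_1)/6 = 16, c_0 = σ_0/2 = 0, d_0 = (σ_1 - σ_0)/(6h_0) = -4. So S'(2) = 16.

16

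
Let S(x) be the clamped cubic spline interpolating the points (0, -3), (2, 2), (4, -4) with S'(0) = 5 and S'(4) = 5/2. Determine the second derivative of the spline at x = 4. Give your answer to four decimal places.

Write M_i for S''(x_i). With h_i = 2, 2 and divided differences Δ_i = 5/2, -3, the continuity of S' gives the tridiagonal system
  2·M_0 + 8·M_1 + 2·M_2 = 6(Δ_1 - Δ_0) = -33
Clamped end conditions give two more equations: 2h_0·M_0 + h_0·M_1 = 6(Δ_0 - S'(0)) = -15 and h_1·M_1 + 2h_1·M_2 = 6(S'(4) - Δ_1) = 33.
Forward elimination and back-substitution give M_0 = -1/4, M_1 = -7, M_2 = 47/4.

11.7500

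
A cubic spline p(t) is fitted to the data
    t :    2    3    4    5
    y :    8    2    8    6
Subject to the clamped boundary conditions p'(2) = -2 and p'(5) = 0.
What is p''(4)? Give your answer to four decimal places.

Write M_i for p''(x_i). With h_i = 1, 1, 1 and divided differences Δ_i = -6, 6, -2, the continuity of p' gives the tridiagonal system
  1·M_0 + 4·M_1 + 1·M_2 = 6(Δ_1 - Δ_0) = 72
  1·M_1 + 4·M_2 + 1·M_3 = 6(Δ_2 - Δ_1) = -48
Clamped end conditions give two more equations: 2h_0·M_0 + h_0·M_1 = 6(Δ_0 - p'(2)) = -24 and h_2·M_2 + 2h_2·M_3 = 6(p'(5) - Δ_2) = 12.
Forward elimination and back-substitution give M_0 = -412/15, M_1 = 464/15, M_2 = -364/15, M_3 = 272/15.

-24.2667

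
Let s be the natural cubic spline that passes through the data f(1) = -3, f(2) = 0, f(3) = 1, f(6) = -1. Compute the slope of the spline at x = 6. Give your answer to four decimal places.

With M_i denoting the second derivative at x_i, h_i = 1, 1, 3, and Δ_i = (y_(i+1) − y_i)/h_i = 3, 1, -2/3:
  1·M_0 + 4·M_1 + 1·M_2 = 6(Δ_1 - Δ_0) = -12
  1·M_1 + 8·M_2 + 3·M_3 = 6(Δ_2 - Δ_1) = -10
Natural end conditions: M_0 = M_3 = 0.
Forward elimination and back-substitution give M_0 = 0, M_1 = -86/31, M_2 = -28/31, M_3 = 0.
On [3, 6], s'(x) = b_2 + 2c_2·(x - 3) + 3d_2·(x - 3)² with b_2 = Δ_2 - h_2(2M_2 + M_3)/6 = 22/93, c_2 = M_2/2 = -14/31, d_2 = (M_3 - M_2)/(6h_2) = 14/279. So s'(6) = -104/93.

-1.1183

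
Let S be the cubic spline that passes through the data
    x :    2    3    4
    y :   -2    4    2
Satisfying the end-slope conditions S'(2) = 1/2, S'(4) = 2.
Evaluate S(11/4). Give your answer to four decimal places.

2.7520

Write M_i for S''(x_i). With h_i = 1, 1 and divided differences Δ_i = 6, -2, the continuity of S' gives the tridiagonal system
  1·M_0 + 4·M_1 + 1·M_2 = 6(Δ_1 - Δ_0) = -48
Clamped end conditions give two more equations: 2h_0·M_0 + h_0·M_1 = 6(Δ_0 - S'(2)) = 33 and h_1·M_1 + 2h_1·M_2 = 6(S'(4) - Δ_1) = 24.
Solving the tridiagonal system: M_0 = 117/4, M_1 = -51/2, M_2 = 99/4.
On [2, 3], S(x) = -2 + 1/2·(x - 2) + 117/8·(x - 2)² - 73/8·(x - 2)³.
With (x - 2) = 3/4: S(11/4) = 1409/512.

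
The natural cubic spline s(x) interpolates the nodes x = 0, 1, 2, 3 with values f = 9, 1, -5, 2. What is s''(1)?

-2

Put M_i = s'' at the i-th knot. Here h = (1, 1, 1) and Δ = (-8, -6, 7), so the interior equations h_(i-1)·M_(i-1) + 2(h_(i-1)+h_i)·M_i + h_i·M_(i+1) = 6(Δ_i − Δ_(i-1)) read
  1·M_0 + 4·M_1 + 1·M_2 = 6(Δ_1 - Δ_0) = 12
  1·M_1 + 4·M_2 + 1·M_3 = 6(Δ_2 - Δ_1) = 78
Natural end conditions: M_0 = M_3 = 0.
Solving the tridiagonal system: M_0 = 0, M_1 = -2, M_2 = 20, M_3 = 0.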